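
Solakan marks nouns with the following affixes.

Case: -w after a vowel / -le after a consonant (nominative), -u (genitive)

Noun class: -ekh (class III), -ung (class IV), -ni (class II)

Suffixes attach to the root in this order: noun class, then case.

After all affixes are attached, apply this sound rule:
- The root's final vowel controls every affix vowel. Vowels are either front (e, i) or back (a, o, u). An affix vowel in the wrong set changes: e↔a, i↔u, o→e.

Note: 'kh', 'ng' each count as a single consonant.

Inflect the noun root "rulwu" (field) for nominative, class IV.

rulwuungla

Attach noun class class IV -ung → rulwuung.
Attach case nominative -le (after consonant 'ng') → rulwuungle.
Apply vowel harmony: rulwuungle → rulwuungla.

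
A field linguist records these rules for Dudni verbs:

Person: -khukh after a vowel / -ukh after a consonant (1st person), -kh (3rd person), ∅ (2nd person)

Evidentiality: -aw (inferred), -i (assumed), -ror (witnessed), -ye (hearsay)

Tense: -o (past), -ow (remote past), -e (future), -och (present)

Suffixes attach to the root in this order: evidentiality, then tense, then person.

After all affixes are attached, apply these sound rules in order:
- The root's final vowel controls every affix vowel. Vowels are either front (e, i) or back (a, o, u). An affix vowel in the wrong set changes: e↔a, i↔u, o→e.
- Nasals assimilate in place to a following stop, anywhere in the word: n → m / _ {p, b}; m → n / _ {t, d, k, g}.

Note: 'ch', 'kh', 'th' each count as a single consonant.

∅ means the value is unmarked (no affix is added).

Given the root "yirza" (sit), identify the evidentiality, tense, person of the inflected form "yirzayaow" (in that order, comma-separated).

hearsay, remote past, 2nd person

Segment: yirza-ye-ow.
evidentiality: -ye → hearsay.
tense: -ow → remote past.
person: ∅ → 2nd person.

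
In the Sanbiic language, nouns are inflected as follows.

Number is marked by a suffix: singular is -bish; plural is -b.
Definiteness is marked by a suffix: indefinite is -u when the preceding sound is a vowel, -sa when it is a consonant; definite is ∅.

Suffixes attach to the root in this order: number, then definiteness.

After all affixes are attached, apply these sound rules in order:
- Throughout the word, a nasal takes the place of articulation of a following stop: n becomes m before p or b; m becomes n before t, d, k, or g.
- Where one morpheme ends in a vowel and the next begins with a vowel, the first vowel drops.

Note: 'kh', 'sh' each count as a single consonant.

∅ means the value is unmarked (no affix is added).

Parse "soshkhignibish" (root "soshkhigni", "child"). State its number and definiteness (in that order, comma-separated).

Segment: soshkhigni-bish.
number: -bish → singular.
definiteness: ∅ → definite.

singular, definite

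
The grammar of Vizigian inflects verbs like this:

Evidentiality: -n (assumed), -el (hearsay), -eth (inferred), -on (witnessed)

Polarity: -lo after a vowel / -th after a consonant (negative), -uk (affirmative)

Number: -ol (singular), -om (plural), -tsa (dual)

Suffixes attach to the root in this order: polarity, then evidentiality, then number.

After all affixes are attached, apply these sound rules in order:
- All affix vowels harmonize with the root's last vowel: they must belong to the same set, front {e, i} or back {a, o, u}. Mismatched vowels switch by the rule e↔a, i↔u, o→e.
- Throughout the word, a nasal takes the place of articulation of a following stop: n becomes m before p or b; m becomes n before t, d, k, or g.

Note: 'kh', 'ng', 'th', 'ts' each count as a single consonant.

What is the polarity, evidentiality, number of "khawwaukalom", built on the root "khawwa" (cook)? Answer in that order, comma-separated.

affirmative, hearsay, plural

Segment: khawwa-uk-el-om.
polarity: -uk → affirmative.
evidentiality: -el → hearsay.
number: -om → plural.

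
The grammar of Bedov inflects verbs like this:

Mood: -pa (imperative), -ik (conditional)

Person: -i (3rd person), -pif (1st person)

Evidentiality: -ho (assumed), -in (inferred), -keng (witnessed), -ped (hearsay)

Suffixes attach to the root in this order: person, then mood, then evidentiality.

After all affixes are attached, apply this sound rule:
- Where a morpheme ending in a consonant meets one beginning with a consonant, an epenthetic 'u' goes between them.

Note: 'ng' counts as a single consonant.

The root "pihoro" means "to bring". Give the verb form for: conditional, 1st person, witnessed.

pihoropifikukeng

Attach person 1st person -pif → pihoropif.
Attach mood conditional -ik → pihoropifik.
Attach evidentiality witnessed -keng → pihoropifikkeng.
Apply epenthesis: pihoropifikkeng → pihoropifikukeng.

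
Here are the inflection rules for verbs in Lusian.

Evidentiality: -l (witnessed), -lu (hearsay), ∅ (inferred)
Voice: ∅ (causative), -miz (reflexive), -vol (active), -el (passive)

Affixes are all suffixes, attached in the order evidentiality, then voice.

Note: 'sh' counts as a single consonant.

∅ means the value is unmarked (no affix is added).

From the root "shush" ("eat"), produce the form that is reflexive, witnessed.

Attach evidentiality witnessed -l → shushl.
Attach voice reflexive -miz → shushlmiz.

shushlmiz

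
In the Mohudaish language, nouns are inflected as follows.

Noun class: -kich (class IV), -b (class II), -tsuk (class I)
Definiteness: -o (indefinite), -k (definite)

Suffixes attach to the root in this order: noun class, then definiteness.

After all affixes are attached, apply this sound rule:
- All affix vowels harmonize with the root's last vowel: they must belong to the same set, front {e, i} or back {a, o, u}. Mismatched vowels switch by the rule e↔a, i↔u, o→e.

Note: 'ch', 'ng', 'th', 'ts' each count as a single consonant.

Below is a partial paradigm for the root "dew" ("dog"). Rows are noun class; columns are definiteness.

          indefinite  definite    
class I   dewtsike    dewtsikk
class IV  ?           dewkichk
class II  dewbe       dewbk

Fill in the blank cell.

Attach noun class class IV -kich → dewkich.
Attach definiteness indefinite -o → dewkicho.
Apply vowel harmony: dewkicho → dewkiche.

dewkiche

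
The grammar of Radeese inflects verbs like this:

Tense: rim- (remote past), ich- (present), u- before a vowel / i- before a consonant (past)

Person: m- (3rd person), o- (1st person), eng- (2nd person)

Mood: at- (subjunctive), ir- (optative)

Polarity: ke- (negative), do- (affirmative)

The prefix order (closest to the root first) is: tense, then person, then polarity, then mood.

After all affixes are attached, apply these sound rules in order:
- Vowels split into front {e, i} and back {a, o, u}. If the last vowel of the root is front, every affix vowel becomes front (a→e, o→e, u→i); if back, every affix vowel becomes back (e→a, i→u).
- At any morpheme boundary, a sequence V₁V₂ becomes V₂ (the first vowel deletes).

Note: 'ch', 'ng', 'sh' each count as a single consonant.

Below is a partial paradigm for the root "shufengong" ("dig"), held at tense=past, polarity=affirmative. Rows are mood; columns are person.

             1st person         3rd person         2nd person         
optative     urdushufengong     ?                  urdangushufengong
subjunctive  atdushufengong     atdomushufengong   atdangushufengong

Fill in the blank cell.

Attach tense past i- (before consonant 'sh') → ishufengong.
Attach person 3rd person m- → mishufengong.
Attach polarity affirmative do- → domishufengong.
Attach mood optative ir- → irdomishufengong.
Apply vowel harmony: irdomishufengong → urdomushufengong.
Vowel deletion: no change.

urdomushufengong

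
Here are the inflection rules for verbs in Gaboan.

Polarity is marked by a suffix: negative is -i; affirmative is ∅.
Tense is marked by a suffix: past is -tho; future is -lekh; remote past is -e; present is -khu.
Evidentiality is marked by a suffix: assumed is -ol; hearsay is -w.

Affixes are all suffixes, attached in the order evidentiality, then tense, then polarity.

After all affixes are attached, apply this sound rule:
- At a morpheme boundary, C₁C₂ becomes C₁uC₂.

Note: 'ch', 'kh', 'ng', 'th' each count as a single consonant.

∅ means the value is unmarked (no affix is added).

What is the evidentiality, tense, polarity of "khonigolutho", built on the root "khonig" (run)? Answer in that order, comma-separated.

Segment: khonig-ol-tho.
evidentiality: -ol → assumed.
tense: -tho → past.
polarity: ∅ → affirmative.

assumed, past, affirmative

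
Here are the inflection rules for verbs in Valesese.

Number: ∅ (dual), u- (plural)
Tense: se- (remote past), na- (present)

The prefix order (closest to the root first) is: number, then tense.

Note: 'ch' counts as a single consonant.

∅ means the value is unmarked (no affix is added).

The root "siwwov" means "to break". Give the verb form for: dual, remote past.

sesiwwov

number = dual: zero marking, form stays siwwov.
Attach tense remote past se- → sesiwwov.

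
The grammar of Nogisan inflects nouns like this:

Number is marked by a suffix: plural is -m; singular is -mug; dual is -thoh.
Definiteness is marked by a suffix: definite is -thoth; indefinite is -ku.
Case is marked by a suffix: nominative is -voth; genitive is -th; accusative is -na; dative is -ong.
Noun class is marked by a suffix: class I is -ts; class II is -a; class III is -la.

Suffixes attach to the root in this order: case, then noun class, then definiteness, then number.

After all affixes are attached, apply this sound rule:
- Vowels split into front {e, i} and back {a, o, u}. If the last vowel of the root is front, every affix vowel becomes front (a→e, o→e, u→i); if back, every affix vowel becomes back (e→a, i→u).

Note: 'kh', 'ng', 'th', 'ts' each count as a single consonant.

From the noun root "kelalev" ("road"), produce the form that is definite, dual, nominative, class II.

kelalevvethetheththeh

Attach case nominative -voth → kelalevvoth.
Attach noun class class II -a → kelalevvotha.
Attach definiteness definite -thoth → kelalevvothathoth.
Attach number dual -thoh → kelalevvothathoththoh.
Apply vowel harmony: kelalevvothathoththoh → kelalevvethetheththeh.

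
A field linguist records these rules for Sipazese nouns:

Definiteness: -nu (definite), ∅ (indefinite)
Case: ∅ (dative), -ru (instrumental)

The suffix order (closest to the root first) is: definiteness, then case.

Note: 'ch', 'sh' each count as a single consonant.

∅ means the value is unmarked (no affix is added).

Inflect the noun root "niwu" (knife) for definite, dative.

Attach definiteness definite -nu → niwunu.
case = dative: zero marking, form stays niwunu.

niwunu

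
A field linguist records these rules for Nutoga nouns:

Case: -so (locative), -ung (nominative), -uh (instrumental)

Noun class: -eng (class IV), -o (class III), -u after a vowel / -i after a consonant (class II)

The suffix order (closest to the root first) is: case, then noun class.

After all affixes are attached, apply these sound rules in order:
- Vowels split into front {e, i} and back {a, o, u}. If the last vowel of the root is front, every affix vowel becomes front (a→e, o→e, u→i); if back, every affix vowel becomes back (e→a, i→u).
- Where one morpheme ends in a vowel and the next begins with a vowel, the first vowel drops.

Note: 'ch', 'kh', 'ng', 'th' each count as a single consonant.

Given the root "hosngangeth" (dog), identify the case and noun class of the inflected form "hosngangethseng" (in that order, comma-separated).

locative, class IV

Segment: hosngangeth-so-eng.
case: -so → locative.
noun class: -eng → class IV.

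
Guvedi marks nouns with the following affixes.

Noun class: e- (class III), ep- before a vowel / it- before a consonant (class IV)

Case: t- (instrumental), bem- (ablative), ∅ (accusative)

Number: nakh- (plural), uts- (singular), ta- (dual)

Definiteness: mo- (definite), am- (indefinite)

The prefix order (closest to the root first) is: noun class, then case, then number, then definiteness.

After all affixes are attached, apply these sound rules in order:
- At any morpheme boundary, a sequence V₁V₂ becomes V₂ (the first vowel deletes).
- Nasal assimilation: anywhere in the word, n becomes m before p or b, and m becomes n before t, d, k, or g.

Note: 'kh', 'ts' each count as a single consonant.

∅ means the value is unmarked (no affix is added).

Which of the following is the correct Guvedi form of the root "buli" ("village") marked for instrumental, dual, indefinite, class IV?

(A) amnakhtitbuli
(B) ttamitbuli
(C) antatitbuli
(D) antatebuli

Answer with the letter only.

Attach noun class class IV it- (before consonant 'b') → itbuli.
Attach case instrumental t- → titbuli.
Attach number dual ta- → tatitbuli.
Attach definiteness indefinite am- → amtatitbuli.
Vowel deletion: no change.
Apply nasal assimilation: amtatitbuli → antatitbuli.
So the correct form is antatitbuli, option (C).
(B) ttamitbuli is wrong: it has the affixes in the wrong order.
(D) antatebuli is wrong: it uses class III instead of class IV for noun class.
(A) amnakhtitbuli is wrong: it uses plural instead of dual for number.

C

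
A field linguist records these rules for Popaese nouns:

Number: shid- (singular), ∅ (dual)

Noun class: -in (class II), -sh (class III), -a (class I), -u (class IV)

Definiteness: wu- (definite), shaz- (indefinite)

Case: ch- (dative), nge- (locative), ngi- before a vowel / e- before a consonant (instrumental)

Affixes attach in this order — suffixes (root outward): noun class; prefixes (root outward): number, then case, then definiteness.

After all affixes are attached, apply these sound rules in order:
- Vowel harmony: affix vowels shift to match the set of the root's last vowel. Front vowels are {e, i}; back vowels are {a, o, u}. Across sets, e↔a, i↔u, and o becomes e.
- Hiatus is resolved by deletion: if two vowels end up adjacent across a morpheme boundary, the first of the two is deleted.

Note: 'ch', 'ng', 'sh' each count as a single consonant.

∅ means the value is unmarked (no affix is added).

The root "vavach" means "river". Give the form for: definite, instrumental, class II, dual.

number = dual: zero marking, form stays vavach.
Attach noun class class II -in → vavachin.
Attach case instrumental e- (before consonant 'v') → evavachin.
Attach definiteness definite wu- → wuevavachin.
Apply vowel harmony: wuevavachin → wuavavachun.
Apply vowel deletion: wuavavachun → wavavachun.

wavavachun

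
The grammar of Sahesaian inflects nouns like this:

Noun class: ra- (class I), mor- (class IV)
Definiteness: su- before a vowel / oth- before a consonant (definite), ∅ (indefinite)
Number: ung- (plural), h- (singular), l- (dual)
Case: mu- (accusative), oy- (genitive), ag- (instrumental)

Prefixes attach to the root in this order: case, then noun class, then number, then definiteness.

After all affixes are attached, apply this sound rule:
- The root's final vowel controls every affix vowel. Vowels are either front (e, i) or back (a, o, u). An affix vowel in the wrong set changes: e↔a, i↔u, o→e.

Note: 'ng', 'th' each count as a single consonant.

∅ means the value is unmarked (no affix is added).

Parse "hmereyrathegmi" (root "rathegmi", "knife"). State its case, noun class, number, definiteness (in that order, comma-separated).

Segment: h-mor-oy-rathegmi.
case: oy- → genitive.
noun class: mor- → class IV.
number: h- → singular.
definiteness: ∅ → indefinite.

genitive, class IV, singular, indefinite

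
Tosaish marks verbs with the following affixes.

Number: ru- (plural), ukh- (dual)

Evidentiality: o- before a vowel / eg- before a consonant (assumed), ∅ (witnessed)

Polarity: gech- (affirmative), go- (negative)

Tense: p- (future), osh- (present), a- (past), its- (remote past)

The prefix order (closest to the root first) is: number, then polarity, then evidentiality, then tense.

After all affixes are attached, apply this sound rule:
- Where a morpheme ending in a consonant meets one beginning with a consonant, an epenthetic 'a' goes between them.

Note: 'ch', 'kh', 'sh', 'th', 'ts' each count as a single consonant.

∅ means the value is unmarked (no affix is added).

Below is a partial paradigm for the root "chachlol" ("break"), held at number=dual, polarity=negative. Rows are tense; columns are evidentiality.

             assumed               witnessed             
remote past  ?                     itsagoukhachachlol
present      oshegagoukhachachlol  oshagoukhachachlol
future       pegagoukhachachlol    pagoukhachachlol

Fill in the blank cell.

itsegagoukhachachlol

Attach number dual ukh- → ukhchachlol.
Attach polarity negative go- → goukhchachlol.
Attach evidentiality assumed eg- (before consonant 'g') → eggoukhchachlol.
Attach tense remote past its- → itseggoukhchachlol.
Apply epenthesis: itseggoukhchachlol → itsegagoukhachachlol.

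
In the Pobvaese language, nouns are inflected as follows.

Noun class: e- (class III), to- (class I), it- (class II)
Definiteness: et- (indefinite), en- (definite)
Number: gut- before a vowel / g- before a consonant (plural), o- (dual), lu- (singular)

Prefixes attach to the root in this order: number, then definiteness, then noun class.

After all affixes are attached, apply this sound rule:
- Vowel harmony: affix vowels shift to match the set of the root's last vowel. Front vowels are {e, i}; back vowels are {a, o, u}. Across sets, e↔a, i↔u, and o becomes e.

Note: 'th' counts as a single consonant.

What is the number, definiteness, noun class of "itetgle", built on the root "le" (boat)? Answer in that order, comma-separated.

Segment: it-et-g-le.
number: gut/g- → plural.
definiteness: et- → indefinite.
noun class: it- → class II.

plural, indefinite, class II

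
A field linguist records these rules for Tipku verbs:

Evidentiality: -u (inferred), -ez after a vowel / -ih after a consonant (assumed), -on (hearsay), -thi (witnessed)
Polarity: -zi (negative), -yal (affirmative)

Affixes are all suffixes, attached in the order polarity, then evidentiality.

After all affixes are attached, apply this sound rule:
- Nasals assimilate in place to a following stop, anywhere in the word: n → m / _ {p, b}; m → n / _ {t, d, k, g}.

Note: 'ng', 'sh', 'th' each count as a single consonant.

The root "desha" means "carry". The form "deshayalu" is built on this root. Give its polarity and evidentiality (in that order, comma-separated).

affirmative, inferred

Segment: desha-yal-u.
polarity: -yal → affirmative.
evidentiality: -u → inferred.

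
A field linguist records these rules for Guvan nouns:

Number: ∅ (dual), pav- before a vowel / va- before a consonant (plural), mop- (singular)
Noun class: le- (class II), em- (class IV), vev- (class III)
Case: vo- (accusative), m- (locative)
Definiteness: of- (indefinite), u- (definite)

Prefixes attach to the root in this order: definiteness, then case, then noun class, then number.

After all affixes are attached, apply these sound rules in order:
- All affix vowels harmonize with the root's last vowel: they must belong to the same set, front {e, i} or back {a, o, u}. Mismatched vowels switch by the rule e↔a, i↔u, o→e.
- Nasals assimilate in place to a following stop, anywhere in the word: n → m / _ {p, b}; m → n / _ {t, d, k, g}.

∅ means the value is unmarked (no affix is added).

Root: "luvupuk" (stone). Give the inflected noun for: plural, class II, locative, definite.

valamuluvupuk

Attach definiteness definite u- → uluvupuk.
Attach case locative m- → muluvupuk.
Attach noun class class II le- → lemuluvupuk.
Attach number plural va- (before consonant 'l') → valemuluvupuk.
Apply vowel harmony: valemuluvupuk → valamuluvupuk.
Nasal assimilation: no change.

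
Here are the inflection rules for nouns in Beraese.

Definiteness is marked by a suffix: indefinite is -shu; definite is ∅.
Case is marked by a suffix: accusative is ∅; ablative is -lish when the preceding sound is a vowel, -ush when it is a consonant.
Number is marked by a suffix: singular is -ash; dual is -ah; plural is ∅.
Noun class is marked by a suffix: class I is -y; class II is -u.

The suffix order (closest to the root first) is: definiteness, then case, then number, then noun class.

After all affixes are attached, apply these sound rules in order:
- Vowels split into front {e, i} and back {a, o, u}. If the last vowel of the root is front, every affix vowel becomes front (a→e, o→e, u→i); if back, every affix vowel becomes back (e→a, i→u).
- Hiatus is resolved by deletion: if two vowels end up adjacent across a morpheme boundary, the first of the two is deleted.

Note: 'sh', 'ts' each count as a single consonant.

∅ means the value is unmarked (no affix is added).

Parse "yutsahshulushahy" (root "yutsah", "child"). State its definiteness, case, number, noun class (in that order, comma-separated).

Segment: yutsah-shu-lish-ah-y.
definiteness: -shu → indefinite.
case: -lish/ush → ablative.
number: -ah → dual.
noun class: -y → class I.

indefinite, ablative, dual, class I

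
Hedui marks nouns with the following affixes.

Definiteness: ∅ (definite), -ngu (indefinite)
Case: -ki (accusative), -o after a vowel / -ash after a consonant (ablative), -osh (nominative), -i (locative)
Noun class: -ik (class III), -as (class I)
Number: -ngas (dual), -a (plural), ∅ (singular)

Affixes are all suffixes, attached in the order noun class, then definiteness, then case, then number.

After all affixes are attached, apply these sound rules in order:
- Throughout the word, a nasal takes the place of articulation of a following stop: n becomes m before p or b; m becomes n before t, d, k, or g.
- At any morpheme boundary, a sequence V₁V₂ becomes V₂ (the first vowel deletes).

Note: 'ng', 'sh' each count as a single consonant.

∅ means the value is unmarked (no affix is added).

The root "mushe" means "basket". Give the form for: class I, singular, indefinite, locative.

Attach noun class class I -as → musheas.
Attach definiteness indefinite -ngu → musheasngu.
Attach case locative -i → musheasngui.
number = singular: zero marking, form stays musheasngui.
Nasal assimilation: no change.
Apply vowel deletion: musheasngui → mushasngi.

mushasngi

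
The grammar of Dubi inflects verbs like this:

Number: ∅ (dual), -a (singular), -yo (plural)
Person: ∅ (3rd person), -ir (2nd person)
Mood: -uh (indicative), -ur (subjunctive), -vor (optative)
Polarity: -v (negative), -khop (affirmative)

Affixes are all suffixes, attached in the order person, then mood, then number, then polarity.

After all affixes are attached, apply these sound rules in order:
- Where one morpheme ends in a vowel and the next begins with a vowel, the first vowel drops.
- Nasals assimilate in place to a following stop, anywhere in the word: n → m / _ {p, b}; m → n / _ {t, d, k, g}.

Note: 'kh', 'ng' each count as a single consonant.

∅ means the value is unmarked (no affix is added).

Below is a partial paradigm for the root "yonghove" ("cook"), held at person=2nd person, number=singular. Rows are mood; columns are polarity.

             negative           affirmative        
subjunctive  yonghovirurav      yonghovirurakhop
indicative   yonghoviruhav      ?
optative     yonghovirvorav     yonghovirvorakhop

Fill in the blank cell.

yonghoviruhakhop

Attach person 2nd person -ir → yonghoveir.
Attach mood indicative -uh → yonghoveiruh.
Attach number singular -a → yonghoveiruha.
Attach polarity affirmative -khop → yonghoveiruhakhop.
Apply vowel deletion: yonghoveiruhakhop → yonghoviruhakhop.
Nasal assimilation: no change.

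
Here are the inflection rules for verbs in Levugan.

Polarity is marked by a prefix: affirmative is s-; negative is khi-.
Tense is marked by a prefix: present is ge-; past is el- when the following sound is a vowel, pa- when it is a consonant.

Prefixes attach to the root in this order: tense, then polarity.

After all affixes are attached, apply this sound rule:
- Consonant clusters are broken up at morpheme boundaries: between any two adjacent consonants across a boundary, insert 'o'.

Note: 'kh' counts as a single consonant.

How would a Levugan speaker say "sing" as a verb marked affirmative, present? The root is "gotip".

Attach tense present ge- → gegotip.
Attach polarity affirmative s- → sgegotip.
Apply epenthesis: sgegotip → sogegotip.

sogegotip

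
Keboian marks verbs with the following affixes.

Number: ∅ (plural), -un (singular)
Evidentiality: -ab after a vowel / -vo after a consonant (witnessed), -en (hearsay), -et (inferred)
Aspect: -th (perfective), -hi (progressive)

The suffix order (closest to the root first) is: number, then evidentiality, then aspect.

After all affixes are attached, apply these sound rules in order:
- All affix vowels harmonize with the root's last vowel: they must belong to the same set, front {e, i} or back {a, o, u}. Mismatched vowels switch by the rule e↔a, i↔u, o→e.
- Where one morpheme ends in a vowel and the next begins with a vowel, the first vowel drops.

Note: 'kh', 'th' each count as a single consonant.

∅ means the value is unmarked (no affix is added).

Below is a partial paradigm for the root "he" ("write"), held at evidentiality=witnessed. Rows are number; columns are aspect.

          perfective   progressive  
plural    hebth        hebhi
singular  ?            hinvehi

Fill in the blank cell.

hinveth

Attach number singular -un → heun.
Attach evidentiality witnessed -vo (after consonant 'n') → heunvo.
Attach aspect perfective -th → heunvoth.
Apply vowel harmony: heunvoth → heinveth.
Apply vowel deletion: heinveth → hinveth.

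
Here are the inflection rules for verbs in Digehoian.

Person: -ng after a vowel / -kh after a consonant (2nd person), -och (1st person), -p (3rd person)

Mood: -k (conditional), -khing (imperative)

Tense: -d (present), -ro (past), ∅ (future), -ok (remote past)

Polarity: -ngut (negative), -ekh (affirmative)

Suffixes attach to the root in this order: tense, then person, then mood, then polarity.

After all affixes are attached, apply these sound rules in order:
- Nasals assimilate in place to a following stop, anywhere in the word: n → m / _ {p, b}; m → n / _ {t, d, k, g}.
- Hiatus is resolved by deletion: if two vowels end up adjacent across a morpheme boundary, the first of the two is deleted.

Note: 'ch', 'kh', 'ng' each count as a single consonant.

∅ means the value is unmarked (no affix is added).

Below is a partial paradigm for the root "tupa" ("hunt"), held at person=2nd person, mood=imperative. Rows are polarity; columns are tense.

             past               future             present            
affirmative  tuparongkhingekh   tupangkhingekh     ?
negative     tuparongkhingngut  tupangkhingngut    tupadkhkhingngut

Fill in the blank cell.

tupadkhkhingekh

Attach tense present -d → tupad.
Attach person 2nd person -kh (after consonant 'd') → tupadkh.
Attach mood imperative -khing → tupadkhkhing.
Attach polarity affirmative -ekh → tupadkhkhingekh.
Nasal assimilation: no change.
Vowel deletion: no change.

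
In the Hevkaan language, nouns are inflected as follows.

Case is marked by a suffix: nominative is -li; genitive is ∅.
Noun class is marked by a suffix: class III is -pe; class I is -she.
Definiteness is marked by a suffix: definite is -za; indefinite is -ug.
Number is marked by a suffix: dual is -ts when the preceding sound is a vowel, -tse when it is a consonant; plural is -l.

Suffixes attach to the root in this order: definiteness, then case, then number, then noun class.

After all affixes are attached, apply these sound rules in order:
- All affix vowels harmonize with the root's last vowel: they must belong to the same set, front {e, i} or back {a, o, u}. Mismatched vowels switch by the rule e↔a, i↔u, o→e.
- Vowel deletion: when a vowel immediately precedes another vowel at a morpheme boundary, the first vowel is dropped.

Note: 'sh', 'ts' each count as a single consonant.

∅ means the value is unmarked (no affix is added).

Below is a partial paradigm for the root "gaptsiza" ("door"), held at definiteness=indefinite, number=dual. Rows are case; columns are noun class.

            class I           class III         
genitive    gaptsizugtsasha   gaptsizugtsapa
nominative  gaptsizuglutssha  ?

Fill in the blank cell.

Attach definiteness indefinite -ug → gaptsizaug.
Attach case nominative -li → gaptsizaugli.
Attach number dual -ts (after vowel 'i') → gaptsizauglits.
Attach noun class class III -pe → gaptsizauglitspe.
Apply vowel harmony: gaptsizauglitspe → gaptsizauglutspa.
Apply vowel deletion: gaptsizauglutspa → gaptsizuglutspa.

gaptsizuglutspa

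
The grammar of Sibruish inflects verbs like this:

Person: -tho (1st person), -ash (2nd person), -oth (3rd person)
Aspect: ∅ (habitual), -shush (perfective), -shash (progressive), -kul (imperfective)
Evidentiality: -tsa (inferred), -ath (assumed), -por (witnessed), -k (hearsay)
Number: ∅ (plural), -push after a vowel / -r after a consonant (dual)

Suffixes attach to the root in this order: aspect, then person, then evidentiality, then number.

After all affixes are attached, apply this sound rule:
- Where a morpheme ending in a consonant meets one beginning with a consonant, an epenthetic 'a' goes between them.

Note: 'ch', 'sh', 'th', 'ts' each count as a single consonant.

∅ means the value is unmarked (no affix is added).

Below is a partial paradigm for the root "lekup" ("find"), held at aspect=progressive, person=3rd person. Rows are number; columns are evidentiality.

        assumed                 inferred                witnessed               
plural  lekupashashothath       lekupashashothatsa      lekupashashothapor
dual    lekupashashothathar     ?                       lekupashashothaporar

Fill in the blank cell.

lekupashashothatsapush

Attach aspect progressive -shash → lekupshash.
Attach person 3rd person -oth → lekupshashoth.
Attach evidentiality inferred -tsa → lekupshashothtsa.
Attach number dual -push (after vowel 'a') → lekupshashothtsapush.
Apply epenthesis: lekupshashothtsapush → lekupashashothatsapush.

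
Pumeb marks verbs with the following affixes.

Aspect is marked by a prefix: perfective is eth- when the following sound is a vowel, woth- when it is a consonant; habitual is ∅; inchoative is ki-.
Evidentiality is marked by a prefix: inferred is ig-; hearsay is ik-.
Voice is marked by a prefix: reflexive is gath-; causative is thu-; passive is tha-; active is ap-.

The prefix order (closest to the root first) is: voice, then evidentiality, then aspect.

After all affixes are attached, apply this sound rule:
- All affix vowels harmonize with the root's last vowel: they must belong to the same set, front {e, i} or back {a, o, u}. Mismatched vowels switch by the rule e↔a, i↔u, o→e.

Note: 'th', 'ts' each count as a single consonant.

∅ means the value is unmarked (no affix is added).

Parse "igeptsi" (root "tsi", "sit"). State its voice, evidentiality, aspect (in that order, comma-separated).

active, inferred, habitual

Segment: ig-ap-tsi.
voice: ap- → active.
evidentiality: ig- → inferred.
aspect: ∅ → habitual.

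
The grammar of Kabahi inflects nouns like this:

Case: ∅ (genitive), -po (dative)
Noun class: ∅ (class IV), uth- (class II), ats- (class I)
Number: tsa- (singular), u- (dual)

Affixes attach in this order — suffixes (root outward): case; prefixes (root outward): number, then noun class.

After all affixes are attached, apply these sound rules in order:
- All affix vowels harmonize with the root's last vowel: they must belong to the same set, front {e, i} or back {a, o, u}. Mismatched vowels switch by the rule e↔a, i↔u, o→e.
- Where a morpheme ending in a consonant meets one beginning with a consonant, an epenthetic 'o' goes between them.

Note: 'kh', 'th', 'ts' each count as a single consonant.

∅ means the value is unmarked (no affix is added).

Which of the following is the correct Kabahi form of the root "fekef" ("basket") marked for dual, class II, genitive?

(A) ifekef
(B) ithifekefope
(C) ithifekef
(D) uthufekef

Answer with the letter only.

Attach number dual u- → ufekef.
Attach noun class class II uth- → uthufekef.
case = genitive: zero marking, form stays uthufekef.
Apply vowel harmony: uthufekef → ithifekef.
Epenthesis: no change.
So the correct form is ithifekef, option (C).
(A) ifekef is wrong: it uses class IV instead of class II for noun class.
(D) uthufekef is wrong: it fails to apply the sound rule(s).
(B) ithifekefope is wrong: it uses dative instead of genitive for case.

C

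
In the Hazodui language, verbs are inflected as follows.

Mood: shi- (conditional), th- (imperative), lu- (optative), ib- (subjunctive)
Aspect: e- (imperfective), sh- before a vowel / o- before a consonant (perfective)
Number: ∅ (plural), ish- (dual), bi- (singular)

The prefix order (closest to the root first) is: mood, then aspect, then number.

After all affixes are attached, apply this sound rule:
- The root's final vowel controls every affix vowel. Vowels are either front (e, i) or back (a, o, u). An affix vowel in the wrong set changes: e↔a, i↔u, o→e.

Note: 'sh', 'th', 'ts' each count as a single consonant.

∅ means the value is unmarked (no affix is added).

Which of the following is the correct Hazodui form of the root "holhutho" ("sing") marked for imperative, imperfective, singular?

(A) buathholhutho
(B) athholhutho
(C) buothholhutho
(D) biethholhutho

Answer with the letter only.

Attach mood imperative th- → thholhutho.
Attach aspect imperfective e- → ethholhutho.
Attach number singular bi- → biethholhutho.
Apply vowel harmony: biethholhutho → buathholhutho.
So the correct form is buathholhutho, option (A).
(B) athholhutho is wrong: it uses plural instead of singular for number.
(C) buothholhutho is wrong: it uses perfective instead of imperfective for aspect.
(D) biethholhutho is wrong: it fails to apply the sound rule(s).

A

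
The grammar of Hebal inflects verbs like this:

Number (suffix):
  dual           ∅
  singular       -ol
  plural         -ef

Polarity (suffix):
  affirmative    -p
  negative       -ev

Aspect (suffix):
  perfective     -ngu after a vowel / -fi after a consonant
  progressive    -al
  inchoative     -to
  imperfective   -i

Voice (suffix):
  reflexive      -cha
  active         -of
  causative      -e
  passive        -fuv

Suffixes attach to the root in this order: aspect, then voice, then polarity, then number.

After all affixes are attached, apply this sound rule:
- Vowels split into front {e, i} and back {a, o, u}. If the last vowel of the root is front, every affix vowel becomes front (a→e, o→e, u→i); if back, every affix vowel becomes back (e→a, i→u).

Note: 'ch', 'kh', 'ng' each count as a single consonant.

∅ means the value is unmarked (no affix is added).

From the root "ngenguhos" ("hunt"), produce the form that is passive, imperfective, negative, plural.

ngenguhosufuvavaf

Attach aspect imperfective -i → ngenguhosi.
Attach voice passive -fuv → ngenguhosifuv.
Attach polarity negative -ev → ngenguhosifuvev.
Attach number plural -ef → ngenguhosifuvevef.
Apply vowel harmony: ngenguhosifuvevef → ngenguhosufuvavaf.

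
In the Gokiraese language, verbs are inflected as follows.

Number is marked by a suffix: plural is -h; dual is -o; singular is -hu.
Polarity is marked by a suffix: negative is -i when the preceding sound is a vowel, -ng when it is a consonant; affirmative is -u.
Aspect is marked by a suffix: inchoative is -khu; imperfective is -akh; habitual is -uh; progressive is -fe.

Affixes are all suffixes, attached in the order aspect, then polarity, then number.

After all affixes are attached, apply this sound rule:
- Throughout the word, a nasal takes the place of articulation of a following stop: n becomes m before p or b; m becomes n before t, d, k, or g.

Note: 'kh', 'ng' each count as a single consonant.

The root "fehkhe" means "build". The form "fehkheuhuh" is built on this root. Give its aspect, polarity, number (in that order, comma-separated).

habitual, affirmative, plural

Segment: fehkhe-uh-u-h.
aspect: -uh → habitual.
polarity: -u → affirmative.
number: -h → plural.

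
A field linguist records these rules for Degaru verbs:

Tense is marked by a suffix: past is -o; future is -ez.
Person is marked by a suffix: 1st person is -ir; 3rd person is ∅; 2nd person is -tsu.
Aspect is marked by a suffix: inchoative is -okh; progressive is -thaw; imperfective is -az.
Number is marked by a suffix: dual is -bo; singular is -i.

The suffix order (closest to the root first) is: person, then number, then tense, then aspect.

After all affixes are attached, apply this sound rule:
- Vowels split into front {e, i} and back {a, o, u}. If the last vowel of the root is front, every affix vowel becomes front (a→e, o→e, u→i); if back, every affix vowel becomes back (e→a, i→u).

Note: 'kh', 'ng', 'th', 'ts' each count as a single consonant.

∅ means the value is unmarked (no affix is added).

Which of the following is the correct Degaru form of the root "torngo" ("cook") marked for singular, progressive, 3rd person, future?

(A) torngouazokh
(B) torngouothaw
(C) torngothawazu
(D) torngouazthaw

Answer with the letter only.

person = 3rd person: zero marking, form stays torngo.
Attach number singular -i → torngoi.
Attach tense future -ez → torngoiez.
Attach aspect progressive -thaw → torngoiezthaw.
Apply vowel harmony: torngoiezthaw → torngouazthaw.
So the correct form is torngouazthaw, option (D).
(B) torngouothaw is wrong: it uses past instead of future for tense.
(A) torngouazokh is wrong: it uses inchoative instead of progressive for aspect.
(C) torngothawazu is wrong: it has the affixes in the wrong order.

D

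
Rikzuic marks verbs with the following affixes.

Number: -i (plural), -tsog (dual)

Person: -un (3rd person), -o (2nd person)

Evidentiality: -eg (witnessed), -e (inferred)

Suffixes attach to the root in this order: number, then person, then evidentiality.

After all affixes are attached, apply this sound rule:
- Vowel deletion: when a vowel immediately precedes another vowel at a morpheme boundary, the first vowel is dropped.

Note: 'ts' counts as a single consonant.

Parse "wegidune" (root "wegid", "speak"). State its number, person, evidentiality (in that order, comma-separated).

plural, 3rd person, inferred

Segment: wegid-i-un-e.
number: -i → plural.
person: -un → 3rd person.
evidentiality: -e → inferred.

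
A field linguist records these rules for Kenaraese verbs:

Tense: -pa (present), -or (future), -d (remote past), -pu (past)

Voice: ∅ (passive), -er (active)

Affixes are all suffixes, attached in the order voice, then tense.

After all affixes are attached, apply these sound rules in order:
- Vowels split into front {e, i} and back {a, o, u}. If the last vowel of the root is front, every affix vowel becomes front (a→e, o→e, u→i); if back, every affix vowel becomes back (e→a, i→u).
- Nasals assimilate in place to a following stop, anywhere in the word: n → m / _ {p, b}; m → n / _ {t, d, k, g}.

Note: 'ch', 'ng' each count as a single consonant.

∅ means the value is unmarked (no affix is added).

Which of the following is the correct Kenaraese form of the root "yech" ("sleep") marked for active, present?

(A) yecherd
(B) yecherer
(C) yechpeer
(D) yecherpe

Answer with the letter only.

D

Attach voice active -er → yecher.
Attach tense present -pa → yecherpa.
Apply vowel harmony: yecherpa → yecherpe.
Nasal assimilation: no change.
So the correct form is yecherpe, option (D).
(C) yechpeer is wrong: it has the affixes in the wrong order.
(B) yecherer is wrong: it uses future instead of present for tense.
(A) yecherd is wrong: it uses remote past instead of present for tense.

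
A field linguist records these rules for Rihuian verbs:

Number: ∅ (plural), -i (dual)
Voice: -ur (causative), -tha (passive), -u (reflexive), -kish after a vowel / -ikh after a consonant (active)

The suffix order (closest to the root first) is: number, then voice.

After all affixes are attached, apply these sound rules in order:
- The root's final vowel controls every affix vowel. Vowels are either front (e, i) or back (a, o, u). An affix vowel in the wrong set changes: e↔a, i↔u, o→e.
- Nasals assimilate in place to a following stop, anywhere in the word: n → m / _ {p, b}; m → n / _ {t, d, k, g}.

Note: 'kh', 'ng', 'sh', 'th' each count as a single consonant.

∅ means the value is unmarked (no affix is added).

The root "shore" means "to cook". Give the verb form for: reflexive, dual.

Attach number dual -i → shorei.
Attach voice reflexive -u → shoreiu.
Apply vowel harmony: shoreiu → shoreii.
Nasal assimilation: no change.

shoreii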